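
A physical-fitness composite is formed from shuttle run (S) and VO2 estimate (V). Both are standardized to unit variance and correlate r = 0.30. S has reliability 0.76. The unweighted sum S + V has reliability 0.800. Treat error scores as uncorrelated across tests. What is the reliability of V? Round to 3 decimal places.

Var(S+V) = 2 + 2·0.30 = 2.600.
True-score variance = ρ_S + ρ_V + 2·0.30, so 0.800 = (0.76 + ρ_V + 0.60) / 2.600.
ρ_V = 0.800·2.600 − 0.76 − 0.60 = 0.720.

0.720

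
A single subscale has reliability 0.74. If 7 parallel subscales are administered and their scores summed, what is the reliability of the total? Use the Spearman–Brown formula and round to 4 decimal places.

ρ_k = kρ / (1 + (k−1)ρ) = 7·0.74 / (1 + 6·0.74) = 5.180 / 5.440 = 0.9522.

0.9522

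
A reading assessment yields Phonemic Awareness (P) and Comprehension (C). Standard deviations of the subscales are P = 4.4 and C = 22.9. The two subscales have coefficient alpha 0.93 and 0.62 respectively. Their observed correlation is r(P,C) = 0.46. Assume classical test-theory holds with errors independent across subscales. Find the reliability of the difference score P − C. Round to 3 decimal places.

0.555

Var(P−C) = 4.4² + 22.9² − 2·4.4·22.9·0.46 = 543.77 − 92.6992 = 451.071.
Because errors are independent across components, Cov(Tᵢ,Tⱼ) = Cov(Xᵢ,Xⱼ); the off-diagonal part of the true-score variance is the same as above.
True-score variance = [4.4²·0.93 + 22.9²·0.62] − 92.6992 = 343.139 − 92.6992 = 250.44.
Reliability = 250.44 / 451.071 = 0.555.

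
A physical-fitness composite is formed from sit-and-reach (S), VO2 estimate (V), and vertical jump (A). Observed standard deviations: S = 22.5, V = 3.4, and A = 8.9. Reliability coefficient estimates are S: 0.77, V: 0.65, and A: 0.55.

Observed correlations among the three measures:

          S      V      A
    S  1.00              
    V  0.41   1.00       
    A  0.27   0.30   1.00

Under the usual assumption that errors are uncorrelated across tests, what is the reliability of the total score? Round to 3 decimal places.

0.801

Var(S+V+A) = 22.5² + 3.4² + 8.9² + 2·[22.5·3.4·0.41 + 22.5·8.9·0.27 + 3.4·8.9·0.30] = 597.02 + 189.021 = 786.041.
With uncorrelated errors the cross-covariances are all true-score covariance, so they carry over unchanged; only the diagonal terms shrink to ρᵢσᵢ².
True-score variance = [22.5²·0.77 + 3.4²·0.65 + 8.9²·0.55] + 189.021 = 440.892 + 189.021 = 629.913.
Reliability = 629.913 / 786.041 = 0.801.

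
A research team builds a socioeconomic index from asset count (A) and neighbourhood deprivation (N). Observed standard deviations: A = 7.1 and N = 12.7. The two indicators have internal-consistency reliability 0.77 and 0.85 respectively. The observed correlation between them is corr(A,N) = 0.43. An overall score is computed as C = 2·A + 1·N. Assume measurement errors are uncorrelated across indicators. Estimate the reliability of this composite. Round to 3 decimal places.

0.864

Var(C) = 2²·7.1² + 12.7² + 2·[2·7.1·12.7·0.43] = 362.93 + 155.092 = 518.022.
Under uncorrelated errors the observed covariances equal the true-score covariances, so only the own-variance terms attenuate.
True-score variance = [2²·7.1²·0.77 + 12.7²·0.85] + 155.092 = 292.359 + 155.092 = 447.452.
Reliability = 447.452 / 518.022 = 0.864.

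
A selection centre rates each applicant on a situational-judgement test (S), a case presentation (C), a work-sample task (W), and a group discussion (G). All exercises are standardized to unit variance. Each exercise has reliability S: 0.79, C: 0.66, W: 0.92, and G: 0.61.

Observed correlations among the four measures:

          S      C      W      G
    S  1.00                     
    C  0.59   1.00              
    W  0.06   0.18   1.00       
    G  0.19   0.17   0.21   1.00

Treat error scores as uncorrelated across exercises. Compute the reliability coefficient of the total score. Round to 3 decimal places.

Var(S+C+W+G) = 4 + 2·[0.59 + 0.06 + 0.19 + 0.18 + 0.17 + 0.21] = 4 + 2.8 = 6.8.
Under uncorrelated errors the observed covariances equal the true-score covariances, so only the own-variance terms attenuate.
True-score variance = [0.79 + 0.66 + 0.92 + 0.61] + 2.8 = 2.98 + 2.8 = 5.78.
Reliability = 5.78 / 6.8 = 0.850.

0.850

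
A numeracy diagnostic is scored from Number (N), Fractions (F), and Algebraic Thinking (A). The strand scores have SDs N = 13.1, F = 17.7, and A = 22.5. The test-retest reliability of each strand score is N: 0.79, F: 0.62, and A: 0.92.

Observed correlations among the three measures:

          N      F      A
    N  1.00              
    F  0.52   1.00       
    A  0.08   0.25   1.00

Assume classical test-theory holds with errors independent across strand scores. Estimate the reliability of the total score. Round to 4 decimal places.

Var(N+F+A) = 13.1² + 17.7² + 22.5² + 2·[13.1·17.7·0.52 + 13.1·22.5·0.08 + 17.7·22.5·0.25] = 991.15 + 487.43 = 1478.58.
Under uncorrelated errors the observed covariances equal the true-score covariances, so only the own-variance terms attenuate.
True-score variance = [13.1²·0.79 + 17.7²·0.62 + 22.5²·0.92] + 487.43 = 795.562 + 487.43 = 1282.99.
Reliability = 1282.99 / 1478.58 = 0.8677.

0.8677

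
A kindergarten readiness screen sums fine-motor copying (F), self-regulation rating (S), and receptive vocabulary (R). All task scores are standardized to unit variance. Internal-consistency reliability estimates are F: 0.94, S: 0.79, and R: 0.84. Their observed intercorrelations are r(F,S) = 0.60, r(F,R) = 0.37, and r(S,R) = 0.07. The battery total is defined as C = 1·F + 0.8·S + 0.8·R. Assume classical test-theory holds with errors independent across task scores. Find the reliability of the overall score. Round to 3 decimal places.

Var(C) = 1 + 0.8² + 0.8² + 2·[0.8·0.60 + 0.8·0.37 + 0.64·0.07] = 2.28 + 1.6416 = 3.9216.
Because errors are independent across components, Cov(Tᵢ,Tⱼ) = Cov(Xᵢ,Xⱼ); the off-diagonal part of the true-score variance is the same as above.
True-score variance = [0.94 + 0.8²·0.79 + 0.8²·0.84] + 1.6416 = 1.9832 + 1.6416 = 3.6248.
Reliability = 3.6248 / 3.9216 = 0.924.

0.924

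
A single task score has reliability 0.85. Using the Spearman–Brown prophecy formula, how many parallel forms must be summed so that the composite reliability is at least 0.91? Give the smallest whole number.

k ≥ ρ*(1−ρ₁)/(ρ₁(1−ρ*)) = 0.91·0.15 / (0.85·0.09) = 1.784.
Smallest integer k = 2.

2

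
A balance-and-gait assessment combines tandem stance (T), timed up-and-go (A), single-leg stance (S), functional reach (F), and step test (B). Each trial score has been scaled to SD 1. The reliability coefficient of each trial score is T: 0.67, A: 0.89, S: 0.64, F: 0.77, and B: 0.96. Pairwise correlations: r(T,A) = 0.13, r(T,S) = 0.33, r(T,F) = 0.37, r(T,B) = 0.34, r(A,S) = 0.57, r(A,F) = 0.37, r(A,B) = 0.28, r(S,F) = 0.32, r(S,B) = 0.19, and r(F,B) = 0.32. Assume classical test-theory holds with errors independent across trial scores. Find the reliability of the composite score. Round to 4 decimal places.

Var(T+A+S+F+B) = 5 + 2·[0.13 + 0.33 + 0.37 + 0.34 + 0.57 + 0.37 + 0.28 + 0.32 + 0.19 + 0.32] = 5 + 6.44 = 11.44.
With uncorrelated errors the cross-covariances are all true-score covariance, so they carry over unchanged; only the diagonal terms shrink to ρᵢσᵢ².
True-score variance = [0.67 + 0.89 + 0.64 + 0.77 + 0.96] + 6.44 = 3.93 + 6.44 = 10.37.
Reliability = 10.37 / 11.44 = 0.9065.

0.9065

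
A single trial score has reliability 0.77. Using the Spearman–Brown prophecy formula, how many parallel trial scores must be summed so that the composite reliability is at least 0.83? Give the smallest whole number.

k ≥ ρ*(1−ρ₁)/(ρ₁(1−ρ*)) = 0.83·0.23 / (0.77·0.17) = 1.458.
Smallest integer k = 2.

2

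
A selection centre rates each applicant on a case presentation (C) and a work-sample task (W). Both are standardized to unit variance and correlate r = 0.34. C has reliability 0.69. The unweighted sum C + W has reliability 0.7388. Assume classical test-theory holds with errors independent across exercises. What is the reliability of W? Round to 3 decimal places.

Var(C+W) = 2 + 2·0.34 = 2.680.
True-score variance = ρ_C + ρ_W + 2·0.34, so 0.7388 = (0.69 + ρ_W + 0.68) / 2.680.
ρ_W = 0.7388·2.680 − 0.69 − 0.68 = 0.610.

0.610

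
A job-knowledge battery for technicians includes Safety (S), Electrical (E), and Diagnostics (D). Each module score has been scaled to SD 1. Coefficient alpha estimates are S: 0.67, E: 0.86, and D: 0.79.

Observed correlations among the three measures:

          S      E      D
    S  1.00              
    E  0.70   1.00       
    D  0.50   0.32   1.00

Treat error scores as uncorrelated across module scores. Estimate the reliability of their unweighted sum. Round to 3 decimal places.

Var(S+E+D) = 3 + 2·[0.70 + 0.50 + 0.32] = 3 + 3.04 = 6.04.
Because errors are independent across components, Cov(Tᵢ,Tⱼ) = Cov(Xᵢ,Xⱼ); the off-diagonal part of the true-score variance is the same as above.
True-score variance = [0.67 + 0.86 + 0.79] + 3.04 = 2.32 + 3.04 = 5.36.
Reliability = 5.36 / 6.04 = 0.887.

0.887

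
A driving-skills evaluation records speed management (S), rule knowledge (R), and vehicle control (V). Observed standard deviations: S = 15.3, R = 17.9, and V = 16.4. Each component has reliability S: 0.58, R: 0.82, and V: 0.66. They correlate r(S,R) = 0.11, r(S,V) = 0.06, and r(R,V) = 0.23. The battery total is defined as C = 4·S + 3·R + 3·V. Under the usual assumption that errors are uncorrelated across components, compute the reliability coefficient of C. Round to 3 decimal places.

0.743

Var(C) = 4²·15.3² + 3²·17.9² + 3²·16.4² + 2·[12·15.3·17.9·0.11 + 12·15.3·16.4·0.06 + 9·17.9·16.4·0.23] = 9049.77 + 2299.68 = 11349.5.
Under uncorrelated errors the observed covariances equal the true-score covariances, so only the own-variance terms attenuate.
True-score variance = [4²·15.3²·0.58 + 3²·17.9²·0.82 + 3²·16.4²·0.66] + 2299.68 = 6134.6 + 2299.68 = 8434.28.
Reliability = 8434.28 / 11349.5 = 0.743.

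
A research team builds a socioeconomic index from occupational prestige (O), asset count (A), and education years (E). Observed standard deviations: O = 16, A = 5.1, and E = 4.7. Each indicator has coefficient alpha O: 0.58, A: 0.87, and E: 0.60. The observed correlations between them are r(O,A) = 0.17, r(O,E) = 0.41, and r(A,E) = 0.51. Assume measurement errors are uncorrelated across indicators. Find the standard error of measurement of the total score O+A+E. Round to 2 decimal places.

10.94

Var(total) = 304.1 + 113.857 = 417.957.
True-score variance = 184.363 + 113.857 = 298.22, so reliability = 0.7135.
Error variance = 417.957 − 298.22 = 119.737; SEM = √119.737 = 10.94.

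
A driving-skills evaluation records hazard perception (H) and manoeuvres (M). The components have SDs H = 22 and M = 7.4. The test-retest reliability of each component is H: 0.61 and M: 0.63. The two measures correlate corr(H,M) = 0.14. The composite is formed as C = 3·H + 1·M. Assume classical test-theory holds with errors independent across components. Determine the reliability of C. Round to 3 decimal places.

0.622

Var(C) = 3²·22² + 7.4² + 2·[3·22·7.4·0.14] = 4410.76 + 136.752 = 4547.51.
With uncorrelated errors the cross-covariances are all true-score covariance, so they carry over unchanged; only the diagonal terms shrink to ρᵢσᵢ².
True-score variance = [3²·22²·0.61 + 7.4²·0.63] + 136.752 = 2691.66 + 136.752 = 2828.41.
Reliability = 2828.41 / 4547.51 = 0.622.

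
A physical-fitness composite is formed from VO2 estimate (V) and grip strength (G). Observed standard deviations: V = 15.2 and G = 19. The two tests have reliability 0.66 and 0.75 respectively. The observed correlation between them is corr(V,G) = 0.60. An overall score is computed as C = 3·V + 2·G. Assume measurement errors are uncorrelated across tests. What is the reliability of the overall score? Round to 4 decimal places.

Var(C) = 3²·15.2² + 2²·19² + 2·[6·15.2·19·0.60] = 3523.36 + 2079.36 = 5602.72.
Because errors are independent across components, Cov(Tᵢ,Tⱼ) = Cov(Xᵢ,Xⱼ); the off-diagonal part of the true-score variance is the same as above.
True-score variance = [3²·15.2²·0.66 + 2²·19²·0.75] + 2079.36 = 2455.38 + 2079.36 = 4534.74.
Reliability = 4534.74 / 5602.72 = 0.8094.

0.8094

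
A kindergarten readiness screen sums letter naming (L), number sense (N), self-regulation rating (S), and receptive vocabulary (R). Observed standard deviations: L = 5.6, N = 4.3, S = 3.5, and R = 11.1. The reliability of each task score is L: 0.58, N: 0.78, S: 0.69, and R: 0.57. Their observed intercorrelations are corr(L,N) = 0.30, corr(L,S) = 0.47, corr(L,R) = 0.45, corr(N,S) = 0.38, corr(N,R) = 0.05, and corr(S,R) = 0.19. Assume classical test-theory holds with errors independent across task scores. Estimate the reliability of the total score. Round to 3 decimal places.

0.757

Var(L+N+S+R) = 5.6² + 4.3² + 3.5² + 11.1² + 2·[5.6·4.3·0.30 + 5.6·3.5·0.47 + 5.6·11.1·0.45 + 4.3·3.5·0.38 + 4.3·11.1·0.05 + 3.5·11.1·0.19] = 185.31 + 119.79 = 305.1.
Under uncorrelated errors the observed covariances equal the true-score covariances, so only the own-variance terms attenuate.
True-score variance = [5.6²·0.58 + 4.3²·0.78 + 3.5²·0.69 + 11.1²·0.57] + 119.79 = 111.293 + 119.79 = 231.083.
Reliability = 231.083 / 305.1 = 0.757.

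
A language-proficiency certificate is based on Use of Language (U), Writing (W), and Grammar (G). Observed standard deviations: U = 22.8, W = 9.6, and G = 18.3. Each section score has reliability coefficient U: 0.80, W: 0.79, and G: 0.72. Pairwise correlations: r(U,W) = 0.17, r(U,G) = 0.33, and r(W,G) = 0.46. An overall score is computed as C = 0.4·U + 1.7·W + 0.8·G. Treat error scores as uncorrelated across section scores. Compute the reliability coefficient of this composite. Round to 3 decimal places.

0.856

Var(C) = 0.4²·22.8² + 1.7²·9.6² + 0.8²·18.3² + 2·[0.68·22.8·9.6·0.17 + 0.32·22.8·18.3·0.33 + 1.36·9.6·18.3·0.46] = 563.846 + 358.537 = 922.383.
With uncorrelated errors the cross-covariances are all true-score covariance, so they carry over unchanged; only the diagonal terms shrink to ρᵢσᵢ².
True-score variance = [0.4²·22.8²·0.80 + 1.7²·9.6²·0.79 + 0.8²·18.3²·0.72] + 358.537 = 431.267 + 358.537 = 789.804.
Reliability = 789.804 / 922.383 = 0.856.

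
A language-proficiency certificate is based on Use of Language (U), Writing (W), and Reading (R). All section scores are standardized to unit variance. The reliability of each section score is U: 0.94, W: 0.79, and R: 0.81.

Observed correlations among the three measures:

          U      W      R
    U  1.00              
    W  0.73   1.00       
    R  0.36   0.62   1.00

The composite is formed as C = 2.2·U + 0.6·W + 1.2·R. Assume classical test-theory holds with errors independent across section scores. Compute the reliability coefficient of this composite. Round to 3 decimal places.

0.944

Var(C) = 2.2² + 0.6² + 1.2² + 2·[1.32·0.73 + 2.64·0.36 + 0.72·0.62] = 6.64 + 4.7208 = 11.3608.
Under uncorrelated errors the observed covariances equal the true-score covariances, so only the own-variance terms attenuate.
True-score variance = [2.2²·0.94 + 0.6²·0.79 + 1.2²·0.81] + 4.7208 = 6.0004 + 4.7208 = 10.7212.
Reliability = 10.7212 / 11.3608 = 0.944.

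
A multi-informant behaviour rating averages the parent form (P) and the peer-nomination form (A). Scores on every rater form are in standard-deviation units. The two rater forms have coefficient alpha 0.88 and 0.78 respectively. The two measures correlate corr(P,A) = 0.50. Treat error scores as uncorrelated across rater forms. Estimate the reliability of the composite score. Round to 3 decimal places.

0.887

Var(P+A) = 2 + 2·[0.50] = 2 + 1 = 3.
Under uncorrelated errors the observed covariances equal the true-score covariances, so only the own-variance terms attenuate.
True-score variance = [0.88 + 0.78] + 1 = 1.66 + 1 = 2.66.
Reliability = 2.66 / 3 = 0.887.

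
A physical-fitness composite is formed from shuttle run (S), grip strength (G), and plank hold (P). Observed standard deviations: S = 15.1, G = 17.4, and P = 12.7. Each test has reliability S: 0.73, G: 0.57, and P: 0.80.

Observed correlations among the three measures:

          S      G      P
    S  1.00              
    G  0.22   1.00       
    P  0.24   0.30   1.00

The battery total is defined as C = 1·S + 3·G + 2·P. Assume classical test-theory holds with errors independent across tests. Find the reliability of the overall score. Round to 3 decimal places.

0.723

Var(C) = 15.1² + 3²·17.4² + 2²·12.7² + 2·[3·15.1·17.4·0.22 + 2·15.1·12.7·0.24 + 6·17.4·12.7·0.30] = 3598.01 + 1326.44 = 4924.45.
With uncorrelated errors the cross-covariances are all true-score covariance, so they carry over unchanged; only the diagonal terms shrink to ρᵢσᵢ².
True-score variance = [15.1²·0.73 + 3²·17.4²·0.57 + 2²·12.7²·0.80] + 1326.44 = 2235.73 + 1326.44 = 3562.18.
Reliability = 3562.18 / 4924.45 = 0.723.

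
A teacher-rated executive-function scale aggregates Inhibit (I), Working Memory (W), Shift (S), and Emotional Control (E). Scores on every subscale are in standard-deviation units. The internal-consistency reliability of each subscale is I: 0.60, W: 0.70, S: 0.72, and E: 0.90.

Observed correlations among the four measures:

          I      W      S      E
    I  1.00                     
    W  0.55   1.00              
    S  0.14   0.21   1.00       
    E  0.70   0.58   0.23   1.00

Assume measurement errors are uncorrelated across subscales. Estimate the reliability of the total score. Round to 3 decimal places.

0.878

Var(I+W+S+E) = 4 + 2·[0.55 + 0.14 + 0.70 + 0.21 + 0.58 + 0.23] = 4 + 4.82 = 8.82.
Because errors are independent across components, Cov(Tᵢ,Tⱼ) = Cov(Xᵢ,Xⱼ); the off-diagonal part of the true-score variance is the same as above.
True-score variance = [0.60 + 0.70 + 0.72 + 0.90] + 4.82 = 2.92 + 4.82 = 7.74.
Reliability = 7.74 / 8.82 = 0.878.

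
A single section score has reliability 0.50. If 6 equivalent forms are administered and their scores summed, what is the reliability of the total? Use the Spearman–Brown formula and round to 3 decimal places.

ρ_k = kρ / (1 + (k−1)ρ) = 6·0.50 / (1 + 5·0.50) = 3.000 / 3.500 = 0.857.

0.857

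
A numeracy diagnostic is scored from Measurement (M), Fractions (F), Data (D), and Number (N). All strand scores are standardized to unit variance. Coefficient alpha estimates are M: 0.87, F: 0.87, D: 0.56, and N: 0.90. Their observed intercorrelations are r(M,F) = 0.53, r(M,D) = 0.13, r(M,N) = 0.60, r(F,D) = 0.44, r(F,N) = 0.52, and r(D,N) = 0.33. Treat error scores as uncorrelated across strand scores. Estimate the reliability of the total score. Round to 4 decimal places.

Var(M+F+D+N) = 4 + 2·[0.53 + 0.13 + 0.60 + 0.44 + 0.52 + 0.33] = 4 + 5.1 = 9.1.
Under uncorrelated errors the observed covariances equal the true-score covariances, so only the own-variance terms attenuate.
True-score variance = [0.87 + 0.87 + 0.56 + 0.90] + 5.1 = 3.2 + 5.1 = 8.3.
Reliability = 8.3 / 9.1 = 0.9121.

0.9121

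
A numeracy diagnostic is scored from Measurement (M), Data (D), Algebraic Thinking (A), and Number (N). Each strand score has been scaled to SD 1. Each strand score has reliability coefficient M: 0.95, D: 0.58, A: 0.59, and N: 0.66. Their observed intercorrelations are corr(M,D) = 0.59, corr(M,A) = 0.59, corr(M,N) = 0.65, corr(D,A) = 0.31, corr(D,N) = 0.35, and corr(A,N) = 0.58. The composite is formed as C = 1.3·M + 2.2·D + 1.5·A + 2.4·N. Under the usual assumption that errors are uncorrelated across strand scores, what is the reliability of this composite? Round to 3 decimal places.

Var(C) = 1.3² + 2.2² + 1.5² + 2.4² + 2·[2.86·0.59 + 1.95·0.59 + 3.12·0.65 + 3.3·0.31 + 5.28·0.35 + 3.6·0.58] = 14.54 + 19.6498 = 34.1898.
Because errors are independent across components, Cov(Tᵢ,Tⱼ) = Cov(Xᵢ,Xⱼ); the off-diagonal part of the true-score variance is the same as above.
True-score variance = [1.3²·0.95 + 2.2²·0.58 + 1.5²·0.59 + 2.4²·0.66] + 19.6498 = 9.5418 + 19.6498 = 29.1916.
Reliability = 29.1916 / 34.1898 = 0.854.

0.854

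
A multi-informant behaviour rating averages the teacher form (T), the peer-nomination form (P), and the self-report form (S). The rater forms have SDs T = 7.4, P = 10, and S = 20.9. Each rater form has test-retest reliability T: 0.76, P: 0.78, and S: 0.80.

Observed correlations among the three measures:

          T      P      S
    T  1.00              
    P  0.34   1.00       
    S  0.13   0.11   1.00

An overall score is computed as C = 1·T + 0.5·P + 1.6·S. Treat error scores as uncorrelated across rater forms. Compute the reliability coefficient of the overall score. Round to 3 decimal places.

0.817

Var(C) = 7.4² + 0.5²·10² + 1.6²·20.9² + 2·[0.5·7.4·10·0.34 + 1.6·7.4·20.9·0.13 + 0.8·10·20.9·0.11] = 1197.99 + 126.283 = 1324.28.
Because errors are independent across components, Cov(Tᵢ,Tⱼ) = Cov(Xᵢ,Xⱼ); the off-diagonal part of the true-score variance is the same as above.
True-score variance = [7.4²·0.76 + 0.5²·10²·0.78 + 1.6²·20.9²·0.80] + 126.283 = 955.704 + 126.283 = 1081.99.
Reliability = 1081.99 / 1324.28 = 0.817.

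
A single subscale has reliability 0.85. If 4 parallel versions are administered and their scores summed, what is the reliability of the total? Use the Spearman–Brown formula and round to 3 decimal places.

0.958

ρ_k = kρ / (1 + (k−1)ρ) = 4·0.85 / (1 + 3·0.85) = 3.400 / 3.550 = 0.958.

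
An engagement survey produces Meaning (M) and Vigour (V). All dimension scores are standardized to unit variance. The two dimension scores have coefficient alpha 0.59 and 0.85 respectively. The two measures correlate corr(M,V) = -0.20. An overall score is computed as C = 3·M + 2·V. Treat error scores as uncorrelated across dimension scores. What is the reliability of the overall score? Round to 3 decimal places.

Var(C) = 3² + 2² + 2·[6·(-0.20)] = 13 − 2.4 = 10.6.
Under uncorrelated errors the observed covariances equal the true-score covariances, so only the own-variance terms attenuate.
True-score variance = [3²·0.59 + 2²·0.85] − 2.4 = 8.71 − 2.4 = 6.31.
Reliability = 6.31 / 10.6 = 0.595.

0.595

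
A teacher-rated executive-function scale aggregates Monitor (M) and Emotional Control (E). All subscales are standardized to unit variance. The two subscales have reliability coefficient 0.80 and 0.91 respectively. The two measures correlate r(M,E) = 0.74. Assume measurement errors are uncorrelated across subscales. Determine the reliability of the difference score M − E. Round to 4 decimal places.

0.4423

Var(M−E) = 1 + 1 − 2·0.74 = 2 − 1.48 = 0.52.
Under uncorrelated errors the observed covariances equal the true-score covariances, so only the own-variance terms attenuate.
True-score variance = [0.80 + 0.91] − 1.48 = 1.71 − 1.48 = 0.23.
Reliability = 0.23 / 0.52 = 0.4423.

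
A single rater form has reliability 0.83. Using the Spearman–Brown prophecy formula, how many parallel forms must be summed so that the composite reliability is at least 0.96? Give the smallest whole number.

k ≥ ρ*(1−ρ₁)/(ρ₁(1−ρ*)) = 0.96·0.17 / (0.83·0.04) = 4.916.
Smallest integer k = 5.

5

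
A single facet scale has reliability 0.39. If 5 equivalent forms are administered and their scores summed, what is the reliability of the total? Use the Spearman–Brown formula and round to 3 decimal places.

ρ_k = kρ / (1 + (k−1)ρ) = 5·0.39 / (1 + 4·0.39) = 1.950 / 2.560 = 0.762.

0.762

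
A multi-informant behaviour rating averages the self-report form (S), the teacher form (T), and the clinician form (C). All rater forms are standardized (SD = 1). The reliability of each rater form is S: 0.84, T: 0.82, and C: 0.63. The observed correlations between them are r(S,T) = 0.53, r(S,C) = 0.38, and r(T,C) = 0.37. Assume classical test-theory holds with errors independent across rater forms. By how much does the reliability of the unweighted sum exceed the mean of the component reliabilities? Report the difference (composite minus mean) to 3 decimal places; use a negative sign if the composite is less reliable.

Var(sum) = 3 + 2.56 = 5.56; true-score variance = 2.29 + 2.56 = 4.85; composite reliability = 0.8723.
Mean component reliability = 0.7633.
Difference = 0.8723 − 0.7633 = 0.109.

0.109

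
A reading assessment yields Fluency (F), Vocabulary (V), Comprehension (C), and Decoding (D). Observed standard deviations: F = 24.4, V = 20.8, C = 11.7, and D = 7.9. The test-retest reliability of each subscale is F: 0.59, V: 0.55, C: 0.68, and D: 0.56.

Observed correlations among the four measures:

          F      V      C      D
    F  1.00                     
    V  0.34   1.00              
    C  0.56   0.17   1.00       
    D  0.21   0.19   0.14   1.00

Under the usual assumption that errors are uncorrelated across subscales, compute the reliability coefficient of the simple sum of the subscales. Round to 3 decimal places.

0.762

Var(F+V+C+D) = 24.4² + 20.8² + 11.7² + 7.9² + 2·[24.4·20.8·0.34 + 24.4·11.7·0.56 + 24.4·7.9·0.21 + 20.8·11.7·0.17 + 20.8·7.9·0.19 + 11.7·7.9·0.14] = 1227.3 + 916.875 = 2144.17.
With uncorrelated errors the cross-covariances are all true-score covariance, so they carry over unchanged; only the diagonal terms shrink to ρᵢσᵢ².
True-score variance = [24.4²·0.59 + 20.8²·0.55 + 11.7²·0.68 + 7.9²·0.56] + 916.875 = 717.249 + 916.875 = 1634.12.
Reliability = 1634.12 / 2144.17 = 0.762.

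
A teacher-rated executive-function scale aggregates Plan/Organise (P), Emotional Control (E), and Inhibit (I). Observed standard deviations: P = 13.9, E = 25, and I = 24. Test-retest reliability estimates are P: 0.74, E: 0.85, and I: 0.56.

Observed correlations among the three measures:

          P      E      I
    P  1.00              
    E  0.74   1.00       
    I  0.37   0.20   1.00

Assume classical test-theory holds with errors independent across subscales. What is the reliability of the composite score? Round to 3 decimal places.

0.834

Var(P+E+I) = 13.9² + 25² + 24² + 2·[13.9·25·0.74 + 13.9·24·0.37 + 25·24·0.20] = 1394.21 + 1001.16 = 2395.37.
With uncorrelated errors the cross-covariances are all true-score covariance, so they carry over unchanged; only the diagonal terms shrink to ρᵢσᵢ².
True-score variance = [13.9²·0.74 + 25²·0.85 + 24²·0.56] + 1001.16 = 996.785 + 1001.16 = 1997.95.
Reliability = 1997.95 / 2395.37 = 0.834.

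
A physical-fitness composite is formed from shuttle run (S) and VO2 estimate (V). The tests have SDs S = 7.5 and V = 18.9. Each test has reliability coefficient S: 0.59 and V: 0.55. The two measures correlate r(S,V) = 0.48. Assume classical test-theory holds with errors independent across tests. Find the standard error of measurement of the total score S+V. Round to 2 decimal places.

13.56

Var(total) = 413.46 + 136.08 = 549.54.
True-score variance = 229.653 + 136.08 = 365.733, so reliability = 0.6655.
Error variance = 549.54 − 365.733 = 183.807; SEM = √183.807 = 13.56.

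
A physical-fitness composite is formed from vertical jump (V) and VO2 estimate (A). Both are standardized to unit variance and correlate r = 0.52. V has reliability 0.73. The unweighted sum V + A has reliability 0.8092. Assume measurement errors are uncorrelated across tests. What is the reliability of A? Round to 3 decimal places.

Var(V+A) = 2 + 2·0.52 = 3.040.
True-score variance = ρ_V + ρ_A + 2·0.52, so 0.8092 = (0.73 + ρ_A + 1.04) / 3.040.
ρ_A = 0.8092·3.040 − 0.73 − 1.04 = 0.690.

0.690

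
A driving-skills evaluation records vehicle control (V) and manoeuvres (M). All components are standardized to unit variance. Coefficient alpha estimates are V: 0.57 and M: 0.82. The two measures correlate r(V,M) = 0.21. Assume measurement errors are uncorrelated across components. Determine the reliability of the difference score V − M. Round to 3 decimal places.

0.614

Var(V−M) = 1 + 1 − 2·0.21 = 2 − 0.42 = 1.58.
Under uncorrelated errors the observed covariances equal the true-score covariances, so only the own-variance terms attenuate.
True-score variance = [0.57 + 0.82] − 0.42 = 1.39 − 0.42 = 0.97.
Reliability = 0.97 / 1.58 = 0.614.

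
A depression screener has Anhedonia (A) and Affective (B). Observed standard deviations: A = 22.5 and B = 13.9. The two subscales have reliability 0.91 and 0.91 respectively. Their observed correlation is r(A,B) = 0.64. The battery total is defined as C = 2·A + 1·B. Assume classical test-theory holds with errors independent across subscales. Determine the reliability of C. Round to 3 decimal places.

Var(C) = 2²·22.5² + 13.9² + 2·[2·22.5·13.9·0.64] = 2218.21 + 800.64 = 3018.85.
Under uncorrelated errors the observed covariances equal the true-score covariances, so only the own-variance terms attenuate.
True-score variance = [2²·22.5²·0.91 + 13.9²·0.91] + 800.64 = 2018.57 + 800.64 = 2819.21.
Reliability = 2819.21 / 3018.85 = 0.934.

0.934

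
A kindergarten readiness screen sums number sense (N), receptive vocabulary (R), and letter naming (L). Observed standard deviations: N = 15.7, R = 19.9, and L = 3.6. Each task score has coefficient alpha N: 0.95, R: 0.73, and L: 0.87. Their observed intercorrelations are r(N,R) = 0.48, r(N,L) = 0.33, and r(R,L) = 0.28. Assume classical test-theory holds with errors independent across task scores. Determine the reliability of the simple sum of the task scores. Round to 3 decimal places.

0.883

Var(N+R+L) = 15.7² + 19.9² + 3.6² + 2·[15.7·19.9·0.48 + 15.7·3.6·0.33 + 19.9·3.6·0.28] = 655.46 + 377.354 = 1032.81.
With uncorrelated errors the cross-covariances are all true-score covariance, so they carry over unchanged; only the diagonal terms shrink to ρᵢσᵢ².
True-score variance = [15.7²·0.95 + 19.9²·0.73 + 3.6²·0.87] + 377.354 = 534.528 + 377.354 = 911.882.
Reliability = 911.882 / 1032.81 = 0.883.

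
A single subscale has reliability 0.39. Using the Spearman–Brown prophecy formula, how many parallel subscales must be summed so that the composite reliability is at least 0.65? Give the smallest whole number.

3

k ≥ ρ*(1−ρ₁)/(ρ₁(1−ρ*)) = 0.65·0.61 / (0.39·0.35) = 2.905.
Smallest integer k = 3.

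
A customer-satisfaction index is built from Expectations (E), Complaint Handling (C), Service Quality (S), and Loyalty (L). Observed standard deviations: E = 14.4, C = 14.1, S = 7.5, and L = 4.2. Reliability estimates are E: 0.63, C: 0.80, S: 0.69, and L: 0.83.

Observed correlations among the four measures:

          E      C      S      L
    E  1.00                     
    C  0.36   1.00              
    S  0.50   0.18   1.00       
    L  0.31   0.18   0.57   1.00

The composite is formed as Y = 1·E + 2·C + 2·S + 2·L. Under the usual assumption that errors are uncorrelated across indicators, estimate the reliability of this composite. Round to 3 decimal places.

0.860

Var(Y) = 14.4² + 2²·14.1² + 2²·7.5² + 2²·4.2² + 2·[2·14.4·14.1·0.36 + 2·14.4·7.5·0.50 + 2·14.4·4.2·0.31 + 4·14.1·7.5·0.18 + 4·14.1·4.2·0.18 + 4·7.5·4.2·0.57] = 1298.16 + 964.57 = 2262.73.
Because errors are independent across components, Cov(Tᵢ,Tⱼ) = Cov(Xᵢ,Xⱼ); the off-diagonal part of the true-score variance is the same as above.
True-score variance = [14.4²·0.63 + 2²·14.1²·0.80 + 2²·7.5²·0.69 + 2²·4.2²·0.83] + 964.57 = 980.644 + 964.57 = 1945.21.
Reliability = 1945.21 / 2262.73 = 0.860.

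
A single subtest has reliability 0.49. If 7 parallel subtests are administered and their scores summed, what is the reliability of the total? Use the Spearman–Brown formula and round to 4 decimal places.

ρ_k = kρ / (1 + (k−1)ρ) = 7·0.49 / (1 + 6·0.49) = 3.430 / 3.940 = 0.8706.

0.8706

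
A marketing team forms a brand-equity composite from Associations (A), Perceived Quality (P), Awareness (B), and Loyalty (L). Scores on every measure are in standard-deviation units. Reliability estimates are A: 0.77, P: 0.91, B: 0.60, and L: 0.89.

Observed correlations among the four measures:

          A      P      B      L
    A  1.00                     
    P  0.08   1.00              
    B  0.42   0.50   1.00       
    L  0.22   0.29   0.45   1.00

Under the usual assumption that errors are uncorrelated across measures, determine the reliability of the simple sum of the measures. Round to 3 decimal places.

Var(A+P+B+L) = 4 + 2·[0.08 + 0.42 + 0.22 + 0.50 + 0.29 + 0.45] = 4 + 3.92 = 7.92.
Under uncorrelated errors the observed covariances equal the true-score covariances, so only the own-variance terms attenuate.
True-score variance = [0.77 + 0.91 + 0.60 + 0.89] + 3.92 = 3.17 + 3.92 = 7.09.
Reliability = 7.09 / 7.92 = 0.895.

0.895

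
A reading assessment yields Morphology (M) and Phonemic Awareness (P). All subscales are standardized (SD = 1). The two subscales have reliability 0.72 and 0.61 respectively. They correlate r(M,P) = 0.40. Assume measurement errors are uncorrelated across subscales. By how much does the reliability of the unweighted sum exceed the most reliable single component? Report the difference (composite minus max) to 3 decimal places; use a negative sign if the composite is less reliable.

0.041

Var(sum) = 2 + 0.8 = 2.8; true-score variance = 1.33 + 0.8 = 2.13; composite reliability = 0.7607.
Max component reliability = 0.7200.
Difference = 0.7607 − 0.7200 = 0.041.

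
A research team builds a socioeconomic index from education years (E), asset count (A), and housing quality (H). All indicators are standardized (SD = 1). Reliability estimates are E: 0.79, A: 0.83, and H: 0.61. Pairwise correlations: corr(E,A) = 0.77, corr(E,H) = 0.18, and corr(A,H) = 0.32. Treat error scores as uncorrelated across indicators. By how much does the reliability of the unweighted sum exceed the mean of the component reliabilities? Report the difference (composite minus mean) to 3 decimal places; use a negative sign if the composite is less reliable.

0.118

Var(sum) = 3 + 2.54 = 5.54; true-score variance = 2.23 + 2.54 = 4.77; composite reliability = 0.8610.
Mean component reliability = 0.7433.
Difference = 0.8610 − 0.7433 = 0.118.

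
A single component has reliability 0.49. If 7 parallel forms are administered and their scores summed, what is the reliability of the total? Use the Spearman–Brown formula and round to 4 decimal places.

ρ_k = kρ / (1 + (k−1)ρ) = 7·0.49 / (1 + 6·0.49) = 3.430 / 3.940 = 0.8706.

0.8706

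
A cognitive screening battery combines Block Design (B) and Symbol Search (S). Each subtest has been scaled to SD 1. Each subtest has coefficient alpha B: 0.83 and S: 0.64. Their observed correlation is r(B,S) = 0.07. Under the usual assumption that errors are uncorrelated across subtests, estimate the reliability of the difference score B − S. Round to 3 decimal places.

Var(B−S) = 1 + 1 − 2·0.07 = 2 − 0.14 = 1.86.
Because errors are independent across components, Cov(Tᵢ,Tⱼ) = Cov(Xᵢ,Xⱼ); the off-diagonal part of the true-score variance is the same as above.
True-score variance = [0.83 + 0.64] − 0.14 = 1.47 − 0.14 = 1.33.
Reliability = 1.33 / 1.86 = 0.715.

0.715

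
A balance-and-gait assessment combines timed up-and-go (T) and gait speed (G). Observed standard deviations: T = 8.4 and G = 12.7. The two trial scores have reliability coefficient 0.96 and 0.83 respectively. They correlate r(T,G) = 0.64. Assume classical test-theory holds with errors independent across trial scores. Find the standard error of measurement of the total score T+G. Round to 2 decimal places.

5.50

Var(total) = 231.85 + 136.55 = 368.4.
True-score variance = 201.608 + 136.55 = 338.159, so reliability = 0.9179.
Error variance = 368.4 − 338.159 = 30.2417; SEM = √30.2417 = 5.50.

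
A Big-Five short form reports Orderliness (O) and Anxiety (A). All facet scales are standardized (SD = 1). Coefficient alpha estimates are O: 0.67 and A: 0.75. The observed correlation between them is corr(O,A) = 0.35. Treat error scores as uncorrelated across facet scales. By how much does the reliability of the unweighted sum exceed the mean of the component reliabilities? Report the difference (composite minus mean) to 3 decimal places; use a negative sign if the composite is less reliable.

Var(sum) = 2 + 0.7 = 2.7; true-score variance = 1.42 + 0.7 = 2.12; composite reliability = 0.7852.
Mean component reliability = 0.7100.
Difference = 0.7852 − 0.7100 = 0.075.

0.075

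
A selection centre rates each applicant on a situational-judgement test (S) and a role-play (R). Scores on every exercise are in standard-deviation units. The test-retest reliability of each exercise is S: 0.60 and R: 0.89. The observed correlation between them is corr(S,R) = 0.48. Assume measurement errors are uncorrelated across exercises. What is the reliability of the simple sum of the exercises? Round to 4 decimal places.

0.8277

Var(S+R) = 2 + 2·[0.48] = 2 + 0.96 = 2.96.
With uncorrelated errors the cross-covariances are all true-score covariance, so they carry over unchanged; only the diagonal terms shrink to ρᵢσᵢ².
True-score variance = [0.60 + 0.89] + 0.96 = 1.49 + 0.96 = 2.45.
Reliability = 2.45 / 2.96 = 0.8277.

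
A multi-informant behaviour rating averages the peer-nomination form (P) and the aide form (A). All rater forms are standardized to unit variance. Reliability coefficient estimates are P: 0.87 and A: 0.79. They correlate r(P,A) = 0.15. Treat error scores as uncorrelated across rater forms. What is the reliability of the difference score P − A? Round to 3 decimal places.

0.800

Var(P−A) = 1 + 1 − 2·0.15 = 2 − 0.3 = 1.7.
With uncorrelated errors the cross-covariances are all true-score covariance, so they carry over unchanged; only the diagonal terms shrink to ρᵢσᵢ².
True-score variance = [0.87 + 0.79] − 0.3 = 1.66 − 0.3 = 1.36.
Reliability = 1.36 / 1.7 = 0.800.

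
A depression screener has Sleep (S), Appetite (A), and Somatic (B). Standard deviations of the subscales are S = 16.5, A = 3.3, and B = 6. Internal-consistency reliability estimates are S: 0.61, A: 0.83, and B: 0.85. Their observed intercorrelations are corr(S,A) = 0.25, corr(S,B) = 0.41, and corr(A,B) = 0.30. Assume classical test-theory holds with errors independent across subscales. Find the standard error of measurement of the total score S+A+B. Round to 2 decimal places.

Var(total) = 319.14 + 120.285 = 439.425.
True-score variance = 205.711 + 120.285 = 325.996, so reliability = 0.7419.
Error variance = 439.425 − 325.996 = 113.429; SEM = √113.429 = 10.65.

10.65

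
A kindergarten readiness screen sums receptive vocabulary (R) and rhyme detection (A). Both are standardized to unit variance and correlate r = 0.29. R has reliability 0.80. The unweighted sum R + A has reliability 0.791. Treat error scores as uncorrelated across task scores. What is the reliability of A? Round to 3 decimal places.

0.661

Var(R+A) = 2 + 2·0.29 = 2.580.
True-score variance = ρ_R + ρ_A + 2·0.29, so 0.791 = (0.80 + ρ_A + 0.58) / 2.580.
ρ_A = 0.791·2.580 − 0.80 − 0.58 = 0.661.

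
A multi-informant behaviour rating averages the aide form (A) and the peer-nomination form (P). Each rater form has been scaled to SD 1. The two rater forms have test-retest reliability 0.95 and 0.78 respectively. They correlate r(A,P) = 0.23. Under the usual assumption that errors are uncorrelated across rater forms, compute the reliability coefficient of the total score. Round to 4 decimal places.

0.8902

Var(A+P) = 2 + 2·[0.23] = 2 + 0.46 = 2.46.
With uncorrelated errors the cross-covariances are all true-score covariance, so they carry over unchanged; only the diagonal terms shrink to ρᵢσᵢ².
True-score variance = [0.95 + 0.78] + 0.46 = 1.73 + 0.46 = 2.19.
Reliability = 2.19 / 2.46 = 0.8902.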